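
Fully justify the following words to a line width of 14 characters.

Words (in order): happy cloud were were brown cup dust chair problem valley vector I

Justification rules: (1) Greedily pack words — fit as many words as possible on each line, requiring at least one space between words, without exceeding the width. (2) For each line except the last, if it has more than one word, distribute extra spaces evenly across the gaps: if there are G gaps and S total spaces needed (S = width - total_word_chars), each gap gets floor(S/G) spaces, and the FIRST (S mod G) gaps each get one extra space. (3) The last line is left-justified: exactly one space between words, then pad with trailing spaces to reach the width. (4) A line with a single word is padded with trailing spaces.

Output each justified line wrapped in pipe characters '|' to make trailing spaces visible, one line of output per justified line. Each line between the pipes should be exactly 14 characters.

Answer: |happy    cloud|
|were      were|
|brown cup dust|
|chair  problem|
|valley  vector|
|I             |

Derivation:
Line 1: ['happy', 'cloud'] (min_width=11, slack=3)
Line 2: ['were', 'were'] (min_width=9, slack=5)
Line 3: ['brown', 'cup', 'dust'] (min_width=14, slack=0)
Line 4: ['chair', 'problem'] (min_width=13, slack=1)
Line 5: ['valley', 'vector'] (min_width=13, slack=1)
Line 6: ['I'] (min_width=1, slack=13)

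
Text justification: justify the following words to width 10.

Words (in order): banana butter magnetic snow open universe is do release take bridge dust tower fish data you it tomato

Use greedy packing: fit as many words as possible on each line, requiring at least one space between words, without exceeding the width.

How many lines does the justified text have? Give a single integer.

Line 1: ['banana'] (min_width=6, slack=4)
Line 2: ['butter'] (min_width=6, slack=4)
Line 3: ['magnetic'] (min_width=8, slack=2)
Line 4: ['snow', 'open'] (min_width=9, slack=1)
Line 5: ['universe'] (min_width=8, slack=2)
Line 6: ['is', 'do'] (min_width=5, slack=5)
Line 7: ['release'] (min_width=7, slack=3)
Line 8: ['take'] (min_width=4, slack=6)
Line 9: ['bridge'] (min_width=6, slack=4)
Line 10: ['dust', 'tower'] (min_width=10, slack=0)
Line 11: ['fish', 'data'] (min_width=9, slack=1)
Line 12: ['you', 'it'] (min_width=6, slack=4)
Line 13: ['tomato'] (min_width=6, slack=4)
Total lines: 13

Answer: 13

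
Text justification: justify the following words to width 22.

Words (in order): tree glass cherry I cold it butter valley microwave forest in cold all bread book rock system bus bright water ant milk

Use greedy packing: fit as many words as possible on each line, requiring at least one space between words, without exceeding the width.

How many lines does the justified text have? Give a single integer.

Line 1: ['tree', 'glass', 'cherry', 'I'] (min_width=19, slack=3)
Line 2: ['cold', 'it', 'butter', 'valley'] (min_width=21, slack=1)
Line 3: ['microwave', 'forest', 'in'] (min_width=19, slack=3)
Line 4: ['cold', 'all', 'bread', 'book'] (min_width=19, slack=3)
Line 5: ['rock', 'system', 'bus', 'bright'] (min_width=22, slack=0)
Line 6: ['water', 'ant', 'milk'] (min_width=14, slack=8)
Total lines: 6

Answer: 6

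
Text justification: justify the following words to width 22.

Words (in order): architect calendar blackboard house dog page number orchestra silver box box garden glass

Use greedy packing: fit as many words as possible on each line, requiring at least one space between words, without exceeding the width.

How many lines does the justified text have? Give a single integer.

Answer: 5

Derivation:
Line 1: ['architect', 'calendar'] (min_width=18, slack=4)
Line 2: ['blackboard', 'house', 'dog'] (min_width=20, slack=2)
Line 3: ['page', 'number', 'orchestra'] (min_width=21, slack=1)
Line 4: ['silver', 'box', 'box', 'garden'] (min_width=21, slack=1)
Line 5: ['glass'] (min_width=5, slack=17)
Total lines: 5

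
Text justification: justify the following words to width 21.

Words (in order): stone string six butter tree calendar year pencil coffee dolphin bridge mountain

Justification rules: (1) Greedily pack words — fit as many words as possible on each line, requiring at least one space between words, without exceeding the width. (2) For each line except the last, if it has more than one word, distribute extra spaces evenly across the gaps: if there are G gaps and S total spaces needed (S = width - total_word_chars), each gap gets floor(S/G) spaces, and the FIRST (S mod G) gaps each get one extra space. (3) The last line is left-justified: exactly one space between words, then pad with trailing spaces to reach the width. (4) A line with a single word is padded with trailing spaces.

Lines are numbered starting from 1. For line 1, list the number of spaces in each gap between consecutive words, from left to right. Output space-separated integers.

Answer: 4 3

Derivation:
Line 1: ['stone', 'string', 'six'] (min_width=16, slack=5)
Line 2: ['butter', 'tree', 'calendar'] (min_width=20, slack=1)
Line 3: ['year', 'pencil', 'coffee'] (min_width=18, slack=3)
Line 4: ['dolphin', 'bridge'] (min_width=14, slack=7)
Line 5: ['mountain'] (min_width=8, slack=13)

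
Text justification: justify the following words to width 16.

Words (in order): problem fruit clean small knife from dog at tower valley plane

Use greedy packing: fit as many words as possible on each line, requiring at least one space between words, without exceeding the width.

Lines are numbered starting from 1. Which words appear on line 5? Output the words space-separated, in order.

Line 1: ['problem', 'fruit'] (min_width=13, slack=3)
Line 2: ['clean', 'small'] (min_width=11, slack=5)
Line 3: ['knife', 'from', 'dog'] (min_width=14, slack=2)
Line 4: ['at', 'tower', 'valley'] (min_width=15, slack=1)
Line 5: ['plane'] (min_width=5, slack=11)

Answer: plane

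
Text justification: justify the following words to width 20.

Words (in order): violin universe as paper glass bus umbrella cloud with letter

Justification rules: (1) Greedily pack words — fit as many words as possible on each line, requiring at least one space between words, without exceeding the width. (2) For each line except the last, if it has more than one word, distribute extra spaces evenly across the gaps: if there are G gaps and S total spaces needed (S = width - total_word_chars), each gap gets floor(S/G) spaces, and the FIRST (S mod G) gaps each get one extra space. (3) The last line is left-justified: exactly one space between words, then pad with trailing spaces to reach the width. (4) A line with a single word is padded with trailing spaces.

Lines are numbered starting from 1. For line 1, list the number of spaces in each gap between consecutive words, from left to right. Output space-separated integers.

Line 1: ['violin', 'universe', 'as'] (min_width=18, slack=2)
Line 2: ['paper', 'glass', 'bus'] (min_width=15, slack=5)
Line 3: ['umbrella', 'cloud', 'with'] (min_width=19, slack=1)
Line 4: ['letter'] (min_width=6, slack=14)

Answer: 2 2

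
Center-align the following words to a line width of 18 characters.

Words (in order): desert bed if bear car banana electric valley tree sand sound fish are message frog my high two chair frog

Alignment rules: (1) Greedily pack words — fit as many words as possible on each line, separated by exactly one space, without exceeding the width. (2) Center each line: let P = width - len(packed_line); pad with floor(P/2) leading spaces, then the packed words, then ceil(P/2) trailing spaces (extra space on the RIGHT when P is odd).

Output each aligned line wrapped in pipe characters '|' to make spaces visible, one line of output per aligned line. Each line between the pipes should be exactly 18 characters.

Answer: |desert bed if bear|
|    car banana    |
| electric valley  |
| tree sand sound  |
| fish are message |
| frog my high two |
|    chair frog    |

Derivation:
Line 1: ['desert', 'bed', 'if', 'bear'] (min_width=18, slack=0)
Line 2: ['car', 'banana'] (min_width=10, slack=8)
Line 3: ['electric', 'valley'] (min_width=15, slack=3)
Line 4: ['tree', 'sand', 'sound'] (min_width=15, slack=3)
Line 5: ['fish', 'are', 'message'] (min_width=16, slack=2)
Line 6: ['frog', 'my', 'high', 'two'] (min_width=16, slack=2)
Line 7: ['chair', 'frog'] (min_width=10, slack=8)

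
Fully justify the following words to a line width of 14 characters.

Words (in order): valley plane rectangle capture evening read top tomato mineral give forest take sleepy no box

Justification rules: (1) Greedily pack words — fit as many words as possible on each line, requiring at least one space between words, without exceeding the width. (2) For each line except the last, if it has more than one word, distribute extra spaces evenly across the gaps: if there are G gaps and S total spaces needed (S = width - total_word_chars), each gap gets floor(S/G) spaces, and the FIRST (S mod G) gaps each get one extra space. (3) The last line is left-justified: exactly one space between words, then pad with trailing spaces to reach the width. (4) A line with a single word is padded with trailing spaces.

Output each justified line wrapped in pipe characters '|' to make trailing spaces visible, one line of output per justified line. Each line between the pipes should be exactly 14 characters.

Answer: |valley   plane|
|rectangle     |
|capture       |
|evening   read|
|top     tomato|
|mineral   give|
|forest    take|
|sleepy no box |

Derivation:
Line 1: ['valley', 'plane'] (min_width=12, slack=2)
Line 2: ['rectangle'] (min_width=9, slack=5)
Line 3: ['capture'] (min_width=7, slack=7)
Line 4: ['evening', 'read'] (min_width=12, slack=2)
Line 5: ['top', 'tomato'] (min_width=10, slack=4)
Line 6: ['mineral', 'give'] (min_width=12, slack=2)
Line 7: ['forest', 'take'] (min_width=11, slack=3)
Line 8: ['sleepy', 'no', 'box'] (min_width=13, slack=1)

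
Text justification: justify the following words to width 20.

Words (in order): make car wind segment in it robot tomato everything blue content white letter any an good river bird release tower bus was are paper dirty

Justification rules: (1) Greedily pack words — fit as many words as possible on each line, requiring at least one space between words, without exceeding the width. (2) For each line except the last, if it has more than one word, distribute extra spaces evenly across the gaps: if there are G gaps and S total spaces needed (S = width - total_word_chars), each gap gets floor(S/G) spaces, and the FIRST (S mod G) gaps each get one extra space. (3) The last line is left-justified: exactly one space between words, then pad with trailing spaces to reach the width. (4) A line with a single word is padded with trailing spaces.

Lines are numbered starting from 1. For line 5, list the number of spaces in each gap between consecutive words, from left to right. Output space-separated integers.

Line 1: ['make', 'car', 'wind'] (min_width=13, slack=7)
Line 2: ['segment', 'in', 'it', 'robot'] (min_width=19, slack=1)
Line 3: ['tomato', 'everything'] (min_width=17, slack=3)
Line 4: ['blue', 'content', 'white'] (min_width=18, slack=2)
Line 5: ['letter', 'any', 'an', 'good'] (min_width=18, slack=2)
Line 6: ['river', 'bird', 'release'] (min_width=18, slack=2)
Line 7: ['tower', 'bus', 'was', 'are'] (min_width=17, slack=3)
Line 8: ['paper', 'dirty'] (min_width=11, slack=9)

Answer: 2 2 1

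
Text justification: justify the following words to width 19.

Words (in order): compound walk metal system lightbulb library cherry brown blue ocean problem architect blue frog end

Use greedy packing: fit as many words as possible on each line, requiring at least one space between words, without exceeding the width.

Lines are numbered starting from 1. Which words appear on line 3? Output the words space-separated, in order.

Line 1: ['compound', 'walk', 'metal'] (min_width=19, slack=0)
Line 2: ['system', 'lightbulb'] (min_width=16, slack=3)
Line 3: ['library', 'cherry'] (min_width=14, slack=5)
Line 4: ['brown', 'blue', 'ocean'] (min_width=16, slack=3)
Line 5: ['problem', 'architect'] (min_width=17, slack=2)
Line 6: ['blue', 'frog', 'end'] (min_width=13, slack=6)

Answer: library cherry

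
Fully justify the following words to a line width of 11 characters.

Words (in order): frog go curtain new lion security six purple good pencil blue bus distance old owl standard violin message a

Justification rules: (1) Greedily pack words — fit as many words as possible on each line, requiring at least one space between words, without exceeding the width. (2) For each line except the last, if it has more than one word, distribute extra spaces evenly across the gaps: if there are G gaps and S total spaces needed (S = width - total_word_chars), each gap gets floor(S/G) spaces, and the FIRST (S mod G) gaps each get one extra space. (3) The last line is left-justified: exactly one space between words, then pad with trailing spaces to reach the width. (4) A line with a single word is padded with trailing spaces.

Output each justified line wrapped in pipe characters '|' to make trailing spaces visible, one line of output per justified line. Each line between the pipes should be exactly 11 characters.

Line 1: ['frog', 'go'] (min_width=7, slack=4)
Line 2: ['curtain', 'new'] (min_width=11, slack=0)
Line 3: ['lion'] (min_width=4, slack=7)
Line 4: ['security'] (min_width=8, slack=3)
Line 5: ['six', 'purple'] (min_width=10, slack=1)
Line 6: ['good', 'pencil'] (min_width=11, slack=0)
Line 7: ['blue', 'bus'] (min_width=8, slack=3)
Line 8: ['distance'] (min_width=8, slack=3)
Line 9: ['old', 'owl'] (min_width=7, slack=4)
Line 10: ['standard'] (min_width=8, slack=3)
Line 11: ['violin'] (min_width=6, slack=5)
Line 12: ['message', 'a'] (min_width=9, slack=2)

Answer: |frog     go|
|curtain new|
|lion       |
|security   |
|six  purple|
|good pencil|
|blue    bus|
|distance   |
|old     owl|
|standard   |
|violin     |
|message a  |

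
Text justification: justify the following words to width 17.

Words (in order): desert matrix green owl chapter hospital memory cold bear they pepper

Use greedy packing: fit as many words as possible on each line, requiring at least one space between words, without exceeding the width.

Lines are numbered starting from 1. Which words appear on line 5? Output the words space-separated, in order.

Answer: pepper

Derivation:
Line 1: ['desert', 'matrix'] (min_width=13, slack=4)
Line 2: ['green', 'owl', 'chapter'] (min_width=17, slack=0)
Line 3: ['hospital', 'memory'] (min_width=15, slack=2)
Line 4: ['cold', 'bear', 'they'] (min_width=14, slack=3)
Line 5: ['pepper'] (min_width=6, slack=11)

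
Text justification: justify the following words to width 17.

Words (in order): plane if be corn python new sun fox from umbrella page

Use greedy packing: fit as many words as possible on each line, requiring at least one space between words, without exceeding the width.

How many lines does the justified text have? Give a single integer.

Answer: 4

Derivation:
Line 1: ['plane', 'if', 'be', 'corn'] (min_width=16, slack=1)
Line 2: ['python', 'new', 'sun'] (min_width=14, slack=3)
Line 3: ['fox', 'from', 'umbrella'] (min_width=17, slack=0)
Line 4: ['page'] (min_width=4, slack=13)
Total lines: 4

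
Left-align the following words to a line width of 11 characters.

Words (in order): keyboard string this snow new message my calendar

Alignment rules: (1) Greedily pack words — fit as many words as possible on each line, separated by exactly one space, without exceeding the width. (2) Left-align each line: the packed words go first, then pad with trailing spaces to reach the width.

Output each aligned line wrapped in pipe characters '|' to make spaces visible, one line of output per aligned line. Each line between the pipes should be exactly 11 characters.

Line 1: ['keyboard'] (min_width=8, slack=3)
Line 2: ['string', 'this'] (min_width=11, slack=0)
Line 3: ['snow', 'new'] (min_width=8, slack=3)
Line 4: ['message', 'my'] (min_width=10, slack=1)
Line 5: ['calendar'] (min_width=8, slack=3)

Answer: |keyboard   |
|string this|
|snow new   |
|message my |
|calendar   |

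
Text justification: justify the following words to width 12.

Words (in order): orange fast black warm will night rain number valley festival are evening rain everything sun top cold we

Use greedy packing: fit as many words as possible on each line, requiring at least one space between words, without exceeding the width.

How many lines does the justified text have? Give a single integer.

Line 1: ['orange', 'fast'] (min_width=11, slack=1)
Line 2: ['black', 'warm'] (min_width=10, slack=2)
Line 3: ['will', 'night'] (min_width=10, slack=2)
Line 4: ['rain', 'number'] (min_width=11, slack=1)
Line 5: ['valley'] (min_width=6, slack=6)
Line 6: ['festival', 'are'] (min_width=12, slack=0)
Line 7: ['evening', 'rain'] (min_width=12, slack=0)
Line 8: ['everything'] (min_width=10, slack=2)
Line 9: ['sun', 'top', 'cold'] (min_width=12, slack=0)
Line 10: ['we'] (min_width=2, slack=10)
Total lines: 10

Answer: 10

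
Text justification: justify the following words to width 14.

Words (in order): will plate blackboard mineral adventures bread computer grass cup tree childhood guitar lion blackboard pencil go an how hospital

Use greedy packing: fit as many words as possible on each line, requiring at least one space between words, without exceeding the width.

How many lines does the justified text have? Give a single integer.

Answer: 11

Derivation:
Line 1: ['will', 'plate'] (min_width=10, slack=4)
Line 2: ['blackboard'] (min_width=10, slack=4)
Line 3: ['mineral'] (min_width=7, slack=7)
Line 4: ['adventures'] (min_width=10, slack=4)
Line 5: ['bread', 'computer'] (min_width=14, slack=0)
Line 6: ['grass', 'cup', 'tree'] (min_width=14, slack=0)
Line 7: ['childhood'] (min_width=9, slack=5)
Line 8: ['guitar', 'lion'] (min_width=11, slack=3)
Line 9: ['blackboard'] (min_width=10, slack=4)
Line 10: ['pencil', 'go', 'an'] (min_width=12, slack=2)
Line 11: ['how', 'hospital'] (min_width=12, slack=2)
Total lines: 11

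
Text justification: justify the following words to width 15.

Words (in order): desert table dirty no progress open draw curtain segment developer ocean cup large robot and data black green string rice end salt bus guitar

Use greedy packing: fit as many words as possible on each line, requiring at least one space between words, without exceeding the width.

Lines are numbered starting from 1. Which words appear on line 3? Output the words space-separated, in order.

Line 1: ['desert', 'table'] (min_width=12, slack=3)
Line 2: ['dirty', 'no'] (min_width=8, slack=7)
Line 3: ['progress', 'open'] (min_width=13, slack=2)
Line 4: ['draw', 'curtain'] (min_width=12, slack=3)
Line 5: ['segment'] (min_width=7, slack=8)
Line 6: ['developer', 'ocean'] (min_width=15, slack=0)
Line 7: ['cup', 'large', 'robot'] (min_width=15, slack=0)
Line 8: ['and', 'data', 'black'] (min_width=14, slack=1)
Line 9: ['green', 'string'] (min_width=12, slack=3)
Line 10: ['rice', 'end', 'salt'] (min_width=13, slack=2)
Line 11: ['bus', 'guitar'] (min_width=10, slack=5)

Answer: progress open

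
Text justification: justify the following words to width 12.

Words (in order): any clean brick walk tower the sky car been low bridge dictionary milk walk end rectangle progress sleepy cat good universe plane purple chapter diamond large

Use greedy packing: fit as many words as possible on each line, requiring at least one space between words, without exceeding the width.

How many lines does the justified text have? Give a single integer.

Line 1: ['any', 'clean'] (min_width=9, slack=3)
Line 2: ['brick', 'walk'] (min_width=10, slack=2)
Line 3: ['tower', 'the'] (min_width=9, slack=3)
Line 4: ['sky', 'car', 'been'] (min_width=12, slack=0)
Line 5: ['low', 'bridge'] (min_width=10, slack=2)
Line 6: ['dictionary'] (min_width=10, slack=2)
Line 7: ['milk', 'walk'] (min_width=9, slack=3)
Line 8: ['end'] (min_width=3, slack=9)
Line 9: ['rectangle'] (min_width=9, slack=3)
Line 10: ['progress'] (min_width=8, slack=4)
Line 11: ['sleepy', 'cat'] (min_width=10, slack=2)
Line 12: ['good'] (min_width=4, slack=8)
Line 13: ['universe'] (min_width=8, slack=4)
Line 14: ['plane', 'purple'] (min_width=12, slack=0)
Line 15: ['chapter'] (min_width=7, slack=5)
Line 16: ['diamond'] (min_width=7, slack=5)
Line 17: ['large'] (min_width=5, slack=7)
Total lines: 17

Answer: 17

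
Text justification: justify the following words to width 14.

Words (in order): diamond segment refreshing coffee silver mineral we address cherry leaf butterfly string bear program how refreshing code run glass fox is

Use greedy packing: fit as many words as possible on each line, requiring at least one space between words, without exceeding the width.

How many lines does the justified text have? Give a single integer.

Line 1: ['diamond'] (min_width=7, slack=7)
Line 2: ['segment'] (min_width=7, slack=7)
Line 3: ['refreshing'] (min_width=10, slack=4)
Line 4: ['coffee', 'silver'] (min_width=13, slack=1)
Line 5: ['mineral', 'we'] (min_width=10, slack=4)
Line 6: ['address', 'cherry'] (min_width=14, slack=0)
Line 7: ['leaf', 'butterfly'] (min_width=14, slack=0)
Line 8: ['string', 'bear'] (min_width=11, slack=3)
Line 9: ['program', 'how'] (min_width=11, slack=3)
Line 10: ['refreshing'] (min_width=10, slack=4)
Line 11: ['code', 'run', 'glass'] (min_width=14, slack=0)
Line 12: ['fox', 'is'] (min_width=6, slack=8)
Total lines: 12

Answer: 12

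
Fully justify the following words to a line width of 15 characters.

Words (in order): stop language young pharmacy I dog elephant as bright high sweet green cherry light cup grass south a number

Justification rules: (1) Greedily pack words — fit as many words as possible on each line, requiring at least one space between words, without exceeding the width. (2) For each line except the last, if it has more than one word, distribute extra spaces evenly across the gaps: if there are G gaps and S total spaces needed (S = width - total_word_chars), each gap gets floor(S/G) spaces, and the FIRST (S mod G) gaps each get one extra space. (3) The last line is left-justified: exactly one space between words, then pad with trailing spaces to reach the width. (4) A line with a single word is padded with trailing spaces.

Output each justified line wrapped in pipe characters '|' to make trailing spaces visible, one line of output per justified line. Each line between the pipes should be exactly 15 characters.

Answer: |stop   language|
|young  pharmacy|
|I  dog elephant|
|as  bright high|
|sweet     green|
|cherry    light|
|cup grass south|
|a number       |

Derivation:
Line 1: ['stop', 'language'] (min_width=13, slack=2)
Line 2: ['young', 'pharmacy'] (min_width=14, slack=1)
Line 3: ['I', 'dog', 'elephant'] (min_width=14, slack=1)
Line 4: ['as', 'bright', 'high'] (min_width=14, slack=1)
Line 5: ['sweet', 'green'] (min_width=11, slack=4)
Line 6: ['cherry', 'light'] (min_width=12, slack=3)
Line 7: ['cup', 'grass', 'south'] (min_width=15, slack=0)
Line 8: ['a', 'number'] (min_width=8, slack=7)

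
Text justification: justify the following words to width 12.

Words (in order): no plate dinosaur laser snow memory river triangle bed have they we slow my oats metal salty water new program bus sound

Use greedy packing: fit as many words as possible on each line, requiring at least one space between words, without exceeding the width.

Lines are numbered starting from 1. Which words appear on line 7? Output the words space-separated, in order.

Line 1: ['no', 'plate'] (min_width=8, slack=4)
Line 2: ['dinosaur'] (min_width=8, slack=4)
Line 3: ['laser', 'snow'] (min_width=10, slack=2)
Line 4: ['memory', 'river'] (min_width=12, slack=0)
Line 5: ['triangle', 'bed'] (min_width=12, slack=0)
Line 6: ['have', 'they', 'we'] (min_width=12, slack=0)
Line 7: ['slow', 'my', 'oats'] (min_width=12, slack=0)
Line 8: ['metal', 'salty'] (min_width=11, slack=1)
Line 9: ['water', 'new'] (min_width=9, slack=3)
Line 10: ['program', 'bus'] (min_width=11, slack=1)
Line 11: ['sound'] (min_width=5, slack=7)

Answer: slow my oats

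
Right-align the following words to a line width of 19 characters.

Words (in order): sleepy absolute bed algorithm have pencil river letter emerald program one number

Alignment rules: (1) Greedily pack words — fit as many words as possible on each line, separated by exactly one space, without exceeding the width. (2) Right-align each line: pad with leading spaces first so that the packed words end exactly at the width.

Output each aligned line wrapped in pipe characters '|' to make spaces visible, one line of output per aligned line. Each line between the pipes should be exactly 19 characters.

Answer: |sleepy absolute bed|
|     algorithm have|
|pencil river letter|
|emerald program one|
|             number|

Derivation:
Line 1: ['sleepy', 'absolute', 'bed'] (min_width=19, slack=0)
Line 2: ['algorithm', 'have'] (min_width=14, slack=5)
Line 3: ['pencil', 'river', 'letter'] (min_width=19, slack=0)
Line 4: ['emerald', 'program', 'one'] (min_width=19, slack=0)
Line 5: ['number'] (min_width=6, slack=13)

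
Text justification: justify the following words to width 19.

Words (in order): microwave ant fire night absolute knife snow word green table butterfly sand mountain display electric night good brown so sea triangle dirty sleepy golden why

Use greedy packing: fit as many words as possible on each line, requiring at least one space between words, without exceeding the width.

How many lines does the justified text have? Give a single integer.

Answer: 10

Derivation:
Line 1: ['microwave', 'ant', 'fire'] (min_width=18, slack=1)
Line 2: ['night', 'absolute'] (min_width=14, slack=5)
Line 3: ['knife', 'snow', 'word'] (min_width=15, slack=4)
Line 4: ['green', 'table'] (min_width=11, slack=8)
Line 5: ['butterfly', 'sand'] (min_width=14, slack=5)
Line 6: ['mountain', 'display'] (min_width=16, slack=3)
Line 7: ['electric', 'night', 'good'] (min_width=19, slack=0)
Line 8: ['brown', 'so', 'sea'] (min_width=12, slack=7)
Line 9: ['triangle', 'dirty'] (min_width=14, slack=5)
Line 10: ['sleepy', 'golden', 'why'] (min_width=17, slack=2)
Total lines: 10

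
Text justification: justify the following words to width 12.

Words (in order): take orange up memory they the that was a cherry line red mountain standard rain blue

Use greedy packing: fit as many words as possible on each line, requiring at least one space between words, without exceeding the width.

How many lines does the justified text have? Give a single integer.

Line 1: ['take', 'orange'] (min_width=11, slack=1)
Line 2: ['up', 'memory'] (min_width=9, slack=3)
Line 3: ['they', 'the'] (min_width=8, slack=4)
Line 4: ['that', 'was', 'a'] (min_width=10, slack=2)
Line 5: ['cherry', 'line'] (min_width=11, slack=1)
Line 6: ['red', 'mountain'] (min_width=12, slack=0)
Line 7: ['standard'] (min_width=8, slack=4)
Line 8: ['rain', 'blue'] (min_width=9, slack=3)
Total lines: 8

Answer: 8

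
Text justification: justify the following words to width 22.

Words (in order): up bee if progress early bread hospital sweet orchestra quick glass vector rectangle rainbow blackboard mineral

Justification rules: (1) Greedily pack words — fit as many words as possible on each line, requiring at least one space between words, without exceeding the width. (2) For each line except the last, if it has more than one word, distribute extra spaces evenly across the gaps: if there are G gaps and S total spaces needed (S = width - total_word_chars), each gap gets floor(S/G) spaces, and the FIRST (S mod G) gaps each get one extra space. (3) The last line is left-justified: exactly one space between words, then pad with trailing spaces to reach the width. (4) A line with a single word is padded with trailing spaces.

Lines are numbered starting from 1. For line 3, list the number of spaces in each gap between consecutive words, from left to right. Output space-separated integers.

Line 1: ['up', 'bee', 'if', 'progress'] (min_width=18, slack=4)
Line 2: ['early', 'bread', 'hospital'] (min_width=20, slack=2)
Line 3: ['sweet', 'orchestra', 'quick'] (min_width=21, slack=1)
Line 4: ['glass', 'vector', 'rectangle'] (min_width=22, slack=0)
Line 5: ['rainbow', 'blackboard'] (min_width=18, slack=4)
Line 6: ['mineral'] (min_width=7, slack=15)

Answer: 2 1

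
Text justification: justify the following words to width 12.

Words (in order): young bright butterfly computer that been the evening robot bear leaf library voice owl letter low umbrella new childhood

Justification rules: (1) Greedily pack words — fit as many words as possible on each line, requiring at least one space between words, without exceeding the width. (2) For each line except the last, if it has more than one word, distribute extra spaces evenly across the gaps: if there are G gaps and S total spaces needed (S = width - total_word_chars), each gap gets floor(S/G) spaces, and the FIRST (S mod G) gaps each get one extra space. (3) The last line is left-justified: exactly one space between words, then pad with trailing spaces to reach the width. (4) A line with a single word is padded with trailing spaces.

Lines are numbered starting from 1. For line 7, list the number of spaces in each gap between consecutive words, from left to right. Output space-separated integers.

Line 1: ['young', 'bright'] (min_width=12, slack=0)
Line 2: ['butterfly'] (min_width=9, slack=3)
Line 3: ['computer'] (min_width=8, slack=4)
Line 4: ['that', 'been'] (min_width=9, slack=3)
Line 5: ['the', 'evening'] (min_width=11, slack=1)
Line 6: ['robot', 'bear'] (min_width=10, slack=2)
Line 7: ['leaf', 'library'] (min_width=12, slack=0)
Line 8: ['voice', 'owl'] (min_width=9, slack=3)
Line 9: ['letter', 'low'] (min_width=10, slack=2)
Line 10: ['umbrella', 'new'] (min_width=12, slack=0)
Line 11: ['childhood'] (min_width=9, slack=3)

Answer: 1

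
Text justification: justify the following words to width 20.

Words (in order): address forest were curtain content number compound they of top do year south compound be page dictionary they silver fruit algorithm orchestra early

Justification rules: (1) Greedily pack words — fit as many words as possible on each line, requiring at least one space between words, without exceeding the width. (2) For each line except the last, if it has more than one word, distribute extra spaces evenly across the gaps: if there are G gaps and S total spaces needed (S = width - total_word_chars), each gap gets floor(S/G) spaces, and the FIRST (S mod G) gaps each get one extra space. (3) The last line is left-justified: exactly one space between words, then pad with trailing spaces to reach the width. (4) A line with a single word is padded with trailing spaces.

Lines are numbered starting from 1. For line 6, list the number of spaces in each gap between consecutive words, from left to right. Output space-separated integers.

Line 1: ['address', 'forest', 'were'] (min_width=19, slack=1)
Line 2: ['curtain', 'content'] (min_width=15, slack=5)
Line 3: ['number', 'compound', 'they'] (min_width=20, slack=0)
Line 4: ['of', 'top', 'do', 'year', 'south'] (min_width=20, slack=0)
Line 5: ['compound', 'be', 'page'] (min_width=16, slack=4)
Line 6: ['dictionary', 'they'] (min_width=15, slack=5)
Line 7: ['silver', 'fruit'] (min_width=12, slack=8)
Line 8: ['algorithm', 'orchestra'] (min_width=19, slack=1)
Line 9: ['early'] (min_width=5, slack=15)

Answer: 6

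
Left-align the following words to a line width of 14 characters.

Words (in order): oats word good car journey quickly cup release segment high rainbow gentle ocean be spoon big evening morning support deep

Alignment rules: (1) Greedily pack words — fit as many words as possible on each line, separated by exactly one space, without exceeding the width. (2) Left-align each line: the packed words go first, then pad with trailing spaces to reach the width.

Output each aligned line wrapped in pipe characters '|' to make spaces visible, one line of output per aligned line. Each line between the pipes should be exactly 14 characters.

Answer: |oats word good|
|car journey   |
|quickly cup   |
|release       |
|segment high  |
|rainbow gentle|
|ocean be spoon|
|big evening   |
|morning       |
|support deep  |

Derivation:
Line 1: ['oats', 'word', 'good'] (min_width=14, slack=0)
Line 2: ['car', 'journey'] (min_width=11, slack=3)
Line 3: ['quickly', 'cup'] (min_width=11, slack=3)
Line 4: ['release'] (min_width=7, slack=7)
Line 5: ['segment', 'high'] (min_width=12, slack=2)
Line 6: ['rainbow', 'gentle'] (min_width=14, slack=0)
Line 7: ['ocean', 'be', 'spoon'] (min_width=14, slack=0)
Line 8: ['big', 'evening'] (min_width=11, slack=3)
Line 9: ['morning'] (min_width=7, slack=7)
Line 10: ['support', 'deep'] (min_width=12, slack=2)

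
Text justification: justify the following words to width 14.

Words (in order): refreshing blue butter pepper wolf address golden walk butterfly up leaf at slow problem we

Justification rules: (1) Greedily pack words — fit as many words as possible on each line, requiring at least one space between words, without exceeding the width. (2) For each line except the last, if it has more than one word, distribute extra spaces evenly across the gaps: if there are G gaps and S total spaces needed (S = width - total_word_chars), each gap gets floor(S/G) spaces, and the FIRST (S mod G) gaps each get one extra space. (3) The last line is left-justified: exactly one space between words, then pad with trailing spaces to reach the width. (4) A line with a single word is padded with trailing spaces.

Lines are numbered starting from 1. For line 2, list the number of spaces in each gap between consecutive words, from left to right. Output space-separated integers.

Answer: 4

Derivation:
Line 1: ['refreshing'] (min_width=10, slack=4)
Line 2: ['blue', 'butter'] (min_width=11, slack=3)
Line 3: ['pepper', 'wolf'] (min_width=11, slack=3)
Line 4: ['address', 'golden'] (min_width=14, slack=0)
Line 5: ['walk', 'butterfly'] (min_width=14, slack=0)
Line 6: ['up', 'leaf', 'at'] (min_width=10, slack=4)
Line 7: ['slow', 'problem'] (min_width=12, slack=2)
Line 8: ['we'] (min_width=2, slack=12)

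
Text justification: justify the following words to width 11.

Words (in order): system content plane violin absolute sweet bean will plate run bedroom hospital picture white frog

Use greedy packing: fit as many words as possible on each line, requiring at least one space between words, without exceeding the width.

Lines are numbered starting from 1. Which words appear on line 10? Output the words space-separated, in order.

Answer: picture

Derivation:
Line 1: ['system'] (min_width=6, slack=5)
Line 2: ['content'] (min_width=7, slack=4)
Line 3: ['plane'] (min_width=5, slack=6)
Line 4: ['violin'] (min_width=6, slack=5)
Line 5: ['absolute'] (min_width=8, slack=3)
Line 6: ['sweet', 'bean'] (min_width=10, slack=1)
Line 7: ['will', 'plate'] (min_width=10, slack=1)
Line 8: ['run', 'bedroom'] (min_width=11, slack=0)
Line 9: ['hospital'] (min_width=8, slack=3)
Line 10: ['picture'] (min_width=7, slack=4)
Line 11: ['white', 'frog'] (min_width=10, slack=1)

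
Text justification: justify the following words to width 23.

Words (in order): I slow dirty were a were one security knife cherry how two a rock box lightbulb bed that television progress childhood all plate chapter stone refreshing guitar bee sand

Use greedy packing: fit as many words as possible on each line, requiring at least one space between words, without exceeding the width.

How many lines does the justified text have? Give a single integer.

Line 1: ['I', 'slow', 'dirty', 'were', 'a'] (min_width=19, slack=4)
Line 2: ['were', 'one', 'security', 'knife'] (min_width=23, slack=0)
Line 3: ['cherry', 'how', 'two', 'a', 'rock'] (min_width=21, slack=2)
Line 4: ['box', 'lightbulb', 'bed', 'that'] (min_width=22, slack=1)
Line 5: ['television', 'progress'] (min_width=19, slack=4)
Line 6: ['childhood', 'all', 'plate'] (min_width=19, slack=4)
Line 7: ['chapter', 'stone'] (min_width=13, slack=10)
Line 8: ['refreshing', 'guitar', 'bee'] (min_width=21, slack=2)
Line 9: ['sand'] (min_width=4, slack=19)
Total lines: 9

Answer: 9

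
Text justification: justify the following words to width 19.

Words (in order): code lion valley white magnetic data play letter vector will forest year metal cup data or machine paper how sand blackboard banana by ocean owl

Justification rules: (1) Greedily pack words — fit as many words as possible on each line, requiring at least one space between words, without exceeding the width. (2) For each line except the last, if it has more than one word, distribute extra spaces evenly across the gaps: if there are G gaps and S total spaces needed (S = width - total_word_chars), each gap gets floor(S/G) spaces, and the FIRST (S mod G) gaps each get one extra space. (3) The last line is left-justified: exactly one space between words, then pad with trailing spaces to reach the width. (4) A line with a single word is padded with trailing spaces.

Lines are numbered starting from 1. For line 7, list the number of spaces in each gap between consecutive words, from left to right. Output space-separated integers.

Answer: 5

Derivation:
Line 1: ['code', 'lion', 'valley'] (min_width=16, slack=3)
Line 2: ['white', 'magnetic', 'data'] (min_width=19, slack=0)
Line 3: ['play', 'letter', 'vector'] (min_width=18, slack=1)
Line 4: ['will', 'forest', 'year'] (min_width=16, slack=3)
Line 5: ['metal', 'cup', 'data', 'or'] (min_width=17, slack=2)
Line 6: ['machine', 'paper', 'how'] (min_width=17, slack=2)
Line 7: ['sand', 'blackboard'] (min_width=15, slack=4)
Line 8: ['banana', 'by', 'ocean', 'owl'] (min_width=19, slack=0)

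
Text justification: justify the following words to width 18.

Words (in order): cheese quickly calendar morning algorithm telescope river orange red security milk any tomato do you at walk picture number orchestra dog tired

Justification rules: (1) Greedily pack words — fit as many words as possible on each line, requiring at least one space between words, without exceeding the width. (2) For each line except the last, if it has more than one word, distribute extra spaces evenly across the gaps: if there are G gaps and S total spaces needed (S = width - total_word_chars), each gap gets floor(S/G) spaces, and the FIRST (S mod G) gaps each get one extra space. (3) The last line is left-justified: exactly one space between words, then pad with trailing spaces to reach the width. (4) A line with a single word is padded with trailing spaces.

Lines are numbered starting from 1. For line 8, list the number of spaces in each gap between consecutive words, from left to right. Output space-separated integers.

Line 1: ['cheese', 'quickly'] (min_width=14, slack=4)
Line 2: ['calendar', 'morning'] (min_width=16, slack=2)
Line 3: ['algorithm'] (min_width=9, slack=9)
Line 4: ['telescope', 'river'] (min_width=15, slack=3)
Line 5: ['orange', 'red'] (min_width=10, slack=8)
Line 6: ['security', 'milk', 'any'] (min_width=17, slack=1)
Line 7: ['tomato', 'do', 'you', 'at'] (min_width=16, slack=2)
Line 8: ['walk', 'picture'] (min_width=12, slack=6)
Line 9: ['number', 'orchestra'] (min_width=16, slack=2)
Line 10: ['dog', 'tired'] (min_width=9, slack=9)

Answer: 7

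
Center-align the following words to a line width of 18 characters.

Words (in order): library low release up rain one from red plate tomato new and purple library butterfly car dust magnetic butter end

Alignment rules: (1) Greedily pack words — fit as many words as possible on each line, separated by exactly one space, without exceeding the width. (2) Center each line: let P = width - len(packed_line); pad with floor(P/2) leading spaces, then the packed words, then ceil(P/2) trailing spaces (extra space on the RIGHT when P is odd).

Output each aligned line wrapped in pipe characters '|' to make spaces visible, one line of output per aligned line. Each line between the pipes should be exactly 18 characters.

Answer: |   library low    |
| release up rain  |
|one from red plate|
|  tomato new and  |
|  purple library  |
|butterfly car dust|
| magnetic butter  |
|       end        |

Derivation:
Line 1: ['library', 'low'] (min_width=11, slack=7)
Line 2: ['release', 'up', 'rain'] (min_width=15, slack=3)
Line 3: ['one', 'from', 'red', 'plate'] (min_width=18, slack=0)
Line 4: ['tomato', 'new', 'and'] (min_width=14, slack=4)
Line 5: ['purple', 'library'] (min_width=14, slack=4)
Line 6: ['butterfly', 'car', 'dust'] (min_width=18, slack=0)
Line 7: ['magnetic', 'butter'] (min_width=15, slack=3)
Line 8: ['end'] (min_width=3, slack=15)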